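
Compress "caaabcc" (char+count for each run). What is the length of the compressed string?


Input: caaabcc
Runs:
  'c' x 1 => "c1"
  'a' x 3 => "a3"
  'b' x 1 => "b1"
  'c' x 2 => "c2"
Compressed: "c1a3b1c2"
Compressed length: 8

8


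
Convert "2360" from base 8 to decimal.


Input: "2360" in base 8
Positional expansion:
  Digit '2' (value 2) x 8^3 = 1024
  Digit '3' (value 3) x 8^2 = 192
  Digit '6' (value 6) x 8^1 = 48
  Digit '0' (value 0) x 8^0 = 0
Sum = 1264

1264


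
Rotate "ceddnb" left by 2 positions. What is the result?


Input: "ceddnb", rotate left by 2
First 2 characters: "ce"
Remaining characters: "ddnb"
Concatenate remaining + first: "ddnb" + "ce" = "ddnbce"

ddnbce


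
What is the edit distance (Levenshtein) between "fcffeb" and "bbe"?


Computing edit distance: "fcffeb" -> "bbe"
DP table:
           b    b    e
      0    1    2    3
  f   1    1    2    3
  c   2    2    2    3
  f   3    3    3    3
  f   4    4    4    4
  e   5    5    5    4
  b   6    5    5    5
Edit distance = dp[6][3] = 5

5


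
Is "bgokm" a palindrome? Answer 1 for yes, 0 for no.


Input: bgokm
Reversed: mkogb
  Compare pos 0 ('b') with pos 4 ('m'): MISMATCH
  Compare pos 1 ('g') with pos 3 ('k'): MISMATCH
Result: not a palindrome

0


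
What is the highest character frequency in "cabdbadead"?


Input: cabdbadead
Character counts:
  'a': 3
  'b': 2
  'c': 1
  'd': 3
  'e': 1
Maximum frequency: 3

3


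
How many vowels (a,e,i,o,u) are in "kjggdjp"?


Input: kjggdjp
Checking each character:
  'k' at position 0: consonant
  'j' at position 1: consonant
  'g' at position 2: consonant
  'g' at position 3: consonant
  'd' at position 4: consonant
  'j' at position 5: consonant
  'p' at position 6: consonant
Total vowels: 0

0


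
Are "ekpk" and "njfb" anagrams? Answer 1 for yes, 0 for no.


Strings: "ekpk", "njfb"
Sorted first:  ekkp
Sorted second: bfjn
Differ at position 0: 'e' vs 'b' => not anagrams

0


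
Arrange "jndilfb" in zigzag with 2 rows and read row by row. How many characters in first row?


Zigzag "jndilfb" into 2 rows:
Placing characters:
  'j' => row 0
  'n' => row 1
  'd' => row 0
  'i' => row 1
  'l' => row 0
  'f' => row 1
  'b' => row 0
Rows:
  Row 0: "jdlb"
  Row 1: "nif"
First row length: 4

4


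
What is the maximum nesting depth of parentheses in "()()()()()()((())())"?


Input: "()()()()()()((())())"
Tracking depth:
  Position 0 '(': depth becomes 1
  Position 1 ')': depth becomes 0
  Position 2 '(': depth becomes 1
  Position 3 ')': depth becomes 0
  Position 4 '(': depth becomes 1
  Position 5 ')': depth becomes 0
  Position 6 '(': depth becomes 1
  Position 7 ')': depth becomes 0
  Position 8 '(': depth becomes 1
  Position 9 ')': depth becomes 0
  Position 10 '(': depth becomes 1
  Position 11 ')': depth becomes 0
  Position 12 '(': depth becomes 1
  Position 13 '(': depth becomes 2
  Position 14 '(': depth becomes 3
  Position 15 ')': depth becomes 2
  Position 16 ')': depth becomes 1
  Position 17 '(': depth becomes 2
  Position 18 ')': depth becomes 1
  Position 19 ')': depth becomes 0
Maximum depth reached: 3

3


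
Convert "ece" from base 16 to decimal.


Input: "ece" in base 16
Positional expansion:
  Digit 'e' (value 14) x 16^2 = 3584
  Digit 'c' (value 12) x 16^1 = 192
  Digit 'e' (value 14) x 16^0 = 14
Sum = 3790

3790


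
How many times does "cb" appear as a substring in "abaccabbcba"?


Searching for "cb" in "abaccabbcba"
Scanning each position:
  Position 0: "ab" => no
  Position 1: "ba" => no
  Position 2: "ac" => no
  Position 3: "cc" => no
  Position 4: "ca" => no
  Position 5: "ab" => no
  Position 6: "bb" => no
  Position 7: "bc" => no
  Position 8: "cb" => MATCH
  Position 9: "ba" => no
Total occurrences: 1

1


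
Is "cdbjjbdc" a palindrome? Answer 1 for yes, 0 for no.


Input: cdbjjbdc
Reversed: cdbjjbdc
  Compare pos 0 ('c') with pos 7 ('c'): match
  Compare pos 1 ('d') with pos 6 ('d'): match
  Compare pos 2 ('b') with pos 5 ('b'): match
  Compare pos 3 ('j') with pos 4 ('j'): match
Result: palindrome

1


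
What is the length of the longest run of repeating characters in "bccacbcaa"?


Input: "bccacbcaa"
Scanning for longest run:
  Position 1 ('c'): new char, reset run to 1
  Position 2 ('c'): continues run of 'c', length=2
  Position 3 ('a'): new char, reset run to 1
  Position 4 ('c'): new char, reset run to 1
  Position 5 ('b'): new char, reset run to 1
  Position 6 ('c'): new char, reset run to 1
  Position 7 ('a'): new char, reset run to 1
  Position 8 ('a'): continues run of 'a', length=2
Longest run: 'c' with length 2

2


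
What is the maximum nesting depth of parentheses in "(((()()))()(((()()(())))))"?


Input: "(((()()))()(((()()(())))))"
Tracking depth:
  Position 0 '(': depth becomes 1
  Position 1 '(': depth becomes 2
  Position 2 '(': depth becomes 3
  Position 3 '(': depth becomes 4
  Position 4 ')': depth becomes 3
  Position 5 '(': depth becomes 4
  Position 6 ')': depth becomes 3
  Position 7 ')': depth becomes 2
  Position 8 ')': depth becomes 1
  Position 9 '(': depth becomes 2
  Position 10 ')': depth becomes 1
  Position 11 '(': depth becomes 2
  Position 12 '(': depth becomes 3
  Position 13 '(': depth becomes 4
  Position 14 '(': depth becomes 5
  Position 15 ')': depth becomes 4
  Position 16 '(': depth becomes 5
  Position 17 ')': depth becomes 4
  Position 18 '(': depth becomes 5
  Position 19 '(': depth becomes 6
  Position 20 ')': depth becomes 5
  Position 21 ')': depth becomes 4
  Position 22 ')': depth becomes 3
  Position 23 ')': depth becomes 2
  Position 24 ')': depth becomes 1
  Position 25 ')': depth becomes 0
Maximum depth reached: 6

6


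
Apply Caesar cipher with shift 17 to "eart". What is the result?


Caesar cipher: shift "eart" by 17
  'e' (pos 4) + 17 = pos 21 = 'v'
  'a' (pos 0) + 17 = pos 17 = 'r'
  'r' (pos 17) + 17 = pos 8 = 'i'
  't' (pos 19) + 17 = pos 10 = 'k'
Result: vrik

vrik


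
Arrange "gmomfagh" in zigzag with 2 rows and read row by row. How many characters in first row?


Zigzag "gmomfagh" into 2 rows:
Placing characters:
  'g' => row 0
  'm' => row 1
  'o' => row 0
  'm' => row 1
  'f' => row 0
  'a' => row 1
  'g' => row 0
  'h' => row 1
Rows:
  Row 0: "gofg"
  Row 1: "mmah"
First row length: 4

4


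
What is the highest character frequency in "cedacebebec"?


Input: cedacebebec
Character counts:
  'a': 1
  'b': 2
  'c': 3
  'd': 1
  'e': 4
Maximum frequency: 4

4


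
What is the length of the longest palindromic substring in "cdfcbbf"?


Input: "cdfcbbf"
Checking substrings for palindromes:
  [4:6] "bb" (len 2) => palindrome
Longest palindromic substring: "bb" with length 2

2


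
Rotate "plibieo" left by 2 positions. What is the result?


Input: "plibieo", rotate left by 2
First 2 characters: "pl"
Remaining characters: "ibieo"
Concatenate remaining + first: "ibieo" + "pl" = "ibieopl"

ibieopl


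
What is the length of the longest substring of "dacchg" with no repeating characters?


Input: "dacchg"
Sliding window (track last position of each char):
  Position 0 ('d'): window [0,0] length 1 -- new best
  Position 1 ('a'): window [0,1] length 2 -- new best
  Position 2 ('c'): window [0,2] length 3 -- new best
  Position 3 ('c'): repeat (last at 2), move window start to 3
  Position 3 ('c'): window [3,3] length 1
  Position 4 ('h'): window [3,4] length 2
  Position 5 ('g'): window [3,5] length 3
Longest substring with no repeats: "dac" with length 3

3


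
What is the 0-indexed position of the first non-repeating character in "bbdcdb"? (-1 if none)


Input: bbdcdb
Character frequencies:
  'b': 3
  'c': 1
  'd': 2
Scanning left to right for freq == 1:
  Position 0 ('b'): freq=3, skip
  Position 1 ('b'): freq=3, skip
  Position 2 ('d'): freq=2, skip
  Position 3 ('c'): unique! => answer = 3

3


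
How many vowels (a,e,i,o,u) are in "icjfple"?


Input: icjfple
Checking each character:
  'i' at position 0: vowel (running total: 1)
  'c' at position 1: consonant
  'j' at position 2: consonant
  'f' at position 3: consonant
  'p' at position 4: consonant
  'l' at position 5: consonant
  'e' at position 6: vowel (running total: 2)
Total vowels: 2

2


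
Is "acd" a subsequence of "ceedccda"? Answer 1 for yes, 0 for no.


Check if "acd" is a subsequence of "ceedccda"
Greedy scan:
  Position 0 ('c'): no match needed
  Position 1 ('e'): no match needed
  Position 2 ('e'): no match needed
  Position 3 ('d'): no match needed
  Position 4 ('c'): no match needed
  Position 5 ('c'): no match needed
  Position 6 ('d'): no match needed
  Position 7 ('a'): matches sub[0] = 'a'
Only matched 1/3 characters => not a subsequence

0


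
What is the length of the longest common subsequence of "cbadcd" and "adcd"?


LCS of "cbadcd" and "adcd"
DP table:
           a    d    c    d
      0    0    0    0    0
  c   0    0    0    1    1
  b   0    0    0    1    1
  a   0    1    1    1    1
  d   0    1    2    2    2
  c   0    1    2    3    3
  d   0    1    2    3    4
LCS length = dp[6][4] = 4

4


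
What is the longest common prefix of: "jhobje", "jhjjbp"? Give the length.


Words: jhobje, jhjjbp
  Position 0: all 'j' => match
  Position 1: all 'h' => match
  Position 2: ('o', 'j') => mismatch, stop
LCP = "jh" (length 2)

2


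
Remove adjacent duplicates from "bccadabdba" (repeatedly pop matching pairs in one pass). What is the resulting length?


Input: bccadabdba
Stack-based adjacent duplicate removal:
  Read 'b': push. Stack: b
  Read 'c': push. Stack: bc
  Read 'c': matches stack top 'c' => pop. Stack: b
  Read 'a': push. Stack: ba
  Read 'd': push. Stack: bad
  Read 'a': push. Stack: bada
  Read 'b': push. Stack: badab
  Read 'd': push. Stack: badabd
  Read 'b': push. Stack: badabdb
  Read 'a': push. Stack: badabdba
Final stack: "badabdba" (length 8)

8


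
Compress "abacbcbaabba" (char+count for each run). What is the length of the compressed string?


Input: abacbcbaabba
Runs:
  'a' x 1 => "a1"
  'b' x 1 => "b1"
  'a' x 1 => "a1"
  'c' x 1 => "c1"
  'b' x 1 => "b1"
  'c' x 1 => "c1"
  'b' x 1 => "b1"
  'a' x 2 => "a2"
  'b' x 2 => "b2"
  'a' x 1 => "a1"
Compressed: "a1b1a1c1b1c1b1a2b2a1"
Compressed length: 20

20


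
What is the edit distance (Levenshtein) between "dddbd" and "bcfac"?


Computing edit distance: "dddbd" -> "bcfac"
DP table:
           b    c    f    a    c
      0    1    2    3    4    5
  d   1    1    2    3    4    5
  d   2    2    2    3    4    5
  d   3    3    3    3    4    5
  b   4    3    4    4    4    5
  d   5    4    4    5    5    5
Edit distance = dp[5][5] = 5

5


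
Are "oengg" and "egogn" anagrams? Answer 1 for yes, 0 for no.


Strings: "oengg", "egogn"
Sorted first:  eggno
Sorted second: eggno
Sorted forms match => anagrams

1


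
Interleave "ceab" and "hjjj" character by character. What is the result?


Interleaving "ceab" and "hjjj":
  Position 0: 'c' from first, 'h' from second => "ch"
  Position 1: 'e' from first, 'j' from second => "ej"
  Position 2: 'a' from first, 'j' from second => "aj"
  Position 3: 'b' from first, 'j' from second => "bj"
Result: chejajbj

chejajbj


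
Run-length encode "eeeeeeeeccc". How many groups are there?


Input: eeeeeeeeccc
Scanning for consecutive runs:
  Group 1: 'e' x 8 (positions 0-7)
  Group 2: 'c' x 3 (positions 8-10)
Total groups: 2

2


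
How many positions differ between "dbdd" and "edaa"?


Comparing "dbdd" and "edaa" position by position:
  Position 0: 'd' vs 'e' => DIFFER
  Position 1: 'b' vs 'd' => DIFFER
  Position 2: 'd' vs 'a' => DIFFER
  Position 3: 'd' vs 'a' => DIFFER
Positions that differ: 4

4


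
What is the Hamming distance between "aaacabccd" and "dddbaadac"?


Comparing "aaacabccd" and "dddbaadac" position by position:
  Position 0: 'a' vs 'd' => differ
  Position 1: 'a' vs 'd' => differ
  Position 2: 'a' vs 'd' => differ
  Position 3: 'c' vs 'b' => differ
  Position 4: 'a' vs 'a' => same
  Position 5: 'b' vs 'a' => differ
  Position 6: 'c' vs 'd' => differ
  Position 7: 'c' vs 'a' => differ
  Position 8: 'd' vs 'c' => differ
Total differences (Hamming distance): 8

8


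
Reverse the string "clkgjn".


Input: clkgjn
Reading characters right to left:
  Position 5: 'n'
  Position 4: 'j'
  Position 3: 'g'
  Position 2: 'k'
  Position 1: 'l'
  Position 0: 'c'
Reversed: njgklc

njgklc


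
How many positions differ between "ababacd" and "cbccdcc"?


Comparing "ababacd" and "cbccdcc" position by position:
  Position 0: 'a' vs 'c' => DIFFER
  Position 1: 'b' vs 'b' => same
  Position 2: 'a' vs 'c' => DIFFER
  Position 3: 'b' vs 'c' => DIFFER
  Position 4: 'a' vs 'd' => DIFFER
  Position 5: 'c' vs 'c' => same
  Position 6: 'd' vs 'c' => DIFFER
Positions that differ: 5

5


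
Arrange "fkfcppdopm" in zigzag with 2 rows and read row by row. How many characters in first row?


Zigzag "fkfcppdopm" into 2 rows:
Placing characters:
  'f' => row 0
  'k' => row 1
  'f' => row 0
  'c' => row 1
  'p' => row 0
  'p' => row 1
  'd' => row 0
  'o' => row 1
  'p' => row 0
  'm' => row 1
Rows:
  Row 0: "ffpdp"
  Row 1: "kcpom"
First row length: 5

5


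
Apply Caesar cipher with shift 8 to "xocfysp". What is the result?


Caesar cipher: shift "xocfysp" by 8
  'x' (pos 23) + 8 = pos 5 = 'f'
  'o' (pos 14) + 8 = pos 22 = 'w'
  'c' (pos 2) + 8 = pos 10 = 'k'
  'f' (pos 5) + 8 = pos 13 = 'n'
  'y' (pos 24) + 8 = pos 6 = 'g'
  's' (pos 18) + 8 = pos 0 = 'a'
  'p' (pos 15) + 8 = pos 23 = 'x'
Result: fwkngax

fwkngax


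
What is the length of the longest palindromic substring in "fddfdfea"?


Input: "fddfdfea"
Checking substrings for palindromes:
  [0:4] "fddf" (len 4) => palindrome
  [2:5] "dfd" (len 3) => palindrome
  [3:6] "fdf" (len 3) => palindrome
  [1:3] "dd" (len 2) => palindrome
Longest palindromic substring: "fddf" with length 4

4


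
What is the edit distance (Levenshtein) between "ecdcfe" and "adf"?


Computing edit distance: "ecdcfe" -> "adf"
DP table:
           a    d    f
      0    1    2    3
  e   1    1    2    3
  c   2    2    2    3
  d   3    3    2    3
  c   4    4    3    3
  f   5    5    4    3
  e   6    6    5    4
Edit distance = dp[6][3] = 4

4


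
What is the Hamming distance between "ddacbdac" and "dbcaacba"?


Comparing "ddacbdac" and "dbcaacba" position by position:
  Position 0: 'd' vs 'd' => same
  Position 1: 'd' vs 'b' => differ
  Position 2: 'a' vs 'c' => differ
  Position 3: 'c' vs 'a' => differ
  Position 4: 'b' vs 'a' => differ
  Position 5: 'd' vs 'c' => differ
  Position 6: 'a' vs 'b' => differ
  Position 7: 'c' vs 'a' => differ
Total differences (Hamming distance): 7

7


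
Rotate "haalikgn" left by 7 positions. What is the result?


Input: "haalikgn", rotate left by 7
First 7 characters: "haalikg"
Remaining characters: "n"
Concatenate remaining + first: "n" + "haalikg" = "nhaalikg"

nhaalikg


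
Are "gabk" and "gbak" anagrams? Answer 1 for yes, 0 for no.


Strings: "gabk", "gbak"
Sorted first:  abgk
Sorted second: abgk
Sorted forms match => anagrams

1


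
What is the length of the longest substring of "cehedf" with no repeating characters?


Input: "cehedf"
Sliding window (track last position of each char):
  Position 0 ('c'): window [0,0] length 1 -- new best
  Position 1 ('e'): window [0,1] length 2 -- new best
  Position 2 ('h'): window [0,2] length 3 -- new best
  Position 3 ('e'): repeat (last at 1), move window start to 2
  Position 3 ('e'): window [2,3] length 2
  Position 4 ('d'): window [2,4] length 3
  Position 5 ('f'): window [2,5] length 4 -- new best
Longest substring with no repeats: "hedf" with length 4

4


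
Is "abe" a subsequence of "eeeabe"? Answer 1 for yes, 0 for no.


Check if "abe" is a subsequence of "eeeabe"
Greedy scan:
  Position 0 ('e'): no match needed
  Position 1 ('e'): no match needed
  Position 2 ('e'): no match needed
  Position 3 ('a'): matches sub[0] = 'a'
  Position 4 ('b'): matches sub[1] = 'b'
  Position 5 ('e'): matches sub[2] = 'e'
All 3 characters matched => is a subsequence

1


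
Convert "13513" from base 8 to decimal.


Input: "13513" in base 8
Positional expansion:
  Digit '1' (value 1) x 8^4 = 4096
  Digit '3' (value 3) x 8^3 = 1536
  Digit '5' (value 5) x 8^2 = 320
  Digit '1' (value 1) x 8^1 = 8
  Digit '3' (value 3) x 8^0 = 3
Sum = 5963

5963


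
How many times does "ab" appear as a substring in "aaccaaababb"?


Searching for "ab" in "aaccaaababb"
Scanning each position:
  Position 0: "aa" => no
  Position 1: "ac" => no
  Position 2: "cc" => no
  Position 3: "ca" => no
  Position 4: "aa" => no
  Position 5: "aa" => no
  Position 6: "ab" => MATCH
  Position 7: "ba" => no
  Position 8: "ab" => MATCH
  Position 9: "bb" => no
Total occurrences: 2

2


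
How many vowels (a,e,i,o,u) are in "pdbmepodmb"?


Input: pdbmepodmb
Checking each character:
  'p' at position 0: consonant
  'd' at position 1: consonant
  'b' at position 2: consonant
  'm' at position 3: consonant
  'e' at position 4: vowel (running total: 1)
  'p' at position 5: consonant
  'o' at position 6: vowel (running total: 2)
  'd' at position 7: consonant
  'm' at position 8: consonant
  'b' at position 9: consonant
Total vowels: 2

2


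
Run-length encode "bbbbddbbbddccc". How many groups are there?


Input: bbbbddbbbddccc
Scanning for consecutive runs:
  Group 1: 'b' x 4 (positions 0-3)
  Group 2: 'd' x 2 (positions 4-5)
  Group 3: 'b' x 3 (positions 6-8)
  Group 4: 'd' x 2 (positions 9-10)
  Group 5: 'c' x 3 (positions 11-13)
Total groups: 5

5


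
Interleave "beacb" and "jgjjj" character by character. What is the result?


Interleaving "beacb" and "jgjjj":
  Position 0: 'b' from first, 'j' from second => "bj"
  Position 1: 'e' from first, 'g' from second => "eg"
  Position 2: 'a' from first, 'j' from second => "aj"
  Position 3: 'c' from first, 'j' from second => "cj"
  Position 4: 'b' from first, 'j' from second => "bj"
Result: bjegajcjbj

bjegajcjbj


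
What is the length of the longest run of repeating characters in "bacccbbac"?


Input: "bacccbbac"
Scanning for longest run:
  Position 1 ('a'): new char, reset run to 1
  Position 2 ('c'): new char, reset run to 1
  Position 3 ('c'): continues run of 'c', length=2
  Position 4 ('c'): continues run of 'c', length=3
  Position 5 ('b'): new char, reset run to 1
  Position 6 ('b'): continues run of 'b', length=2
  Position 7 ('a'): new char, reset run to 1
  Position 8 ('c'): new char, reset run to 1
Longest run: 'c' with length 3

3


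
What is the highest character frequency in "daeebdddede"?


Input: daeebdddede
Character counts:
  'a': 1
  'b': 1
  'd': 5
  'e': 4
Maximum frequency: 5

5


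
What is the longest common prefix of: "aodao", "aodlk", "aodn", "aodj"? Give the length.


Words: aodao, aodlk, aodn, aodj
  Position 0: all 'a' => match
  Position 1: all 'o' => match
  Position 2: all 'd' => match
  Position 3: ('a', 'l', 'n', 'j') => mismatch, stop
LCP = "aod" (length 3)

3


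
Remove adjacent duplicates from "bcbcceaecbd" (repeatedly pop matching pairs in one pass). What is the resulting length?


Input: bcbcceaecbd
Stack-based adjacent duplicate removal:
  Read 'b': push. Stack: b
  Read 'c': push. Stack: bc
  Read 'b': push. Stack: bcb
  Read 'c': push. Stack: bcbc
  Read 'c': matches stack top 'c' => pop. Stack: bcb
  Read 'e': push. Stack: bcbe
  Read 'a': push. Stack: bcbea
  Read 'e': push. Stack: bcbeae
  Read 'c': push. Stack: bcbeaec
  Read 'b': push. Stack: bcbeaecb
  Read 'd': push. Stack: bcbeaecbd
Final stack: "bcbeaecbd" (length 9)

9


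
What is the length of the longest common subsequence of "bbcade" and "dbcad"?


LCS of "bbcade" and "dbcad"
DP table:
           d    b    c    a    d
      0    0    0    0    0    0
  b   0    0    1    1    1    1
  b   0    0    1    1    1    1
  c   0    0    1    2    2    2
  a   0    0    1    2    3    3
  d   0    1    1    2    3    4
  e   0    1    1    2    3    4
LCS length = dp[6][5] = 4

4


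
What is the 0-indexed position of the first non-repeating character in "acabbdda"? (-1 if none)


Input: acabbdda
Character frequencies:
  'a': 3
  'b': 2
  'c': 1
  'd': 2
Scanning left to right for freq == 1:
  Position 0 ('a'): freq=3, skip
  Position 1 ('c'): unique! => answer = 1

1


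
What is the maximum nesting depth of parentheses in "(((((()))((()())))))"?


Input: "(((((()))((()())))))"
Tracking depth:
  Position 0 '(': depth becomes 1
  Position 1 '(': depth becomes 2
  Position 2 '(': depth becomes 3
  Position 3 '(': depth becomes 4
  Position 4 '(': depth becomes 5
  Position 5 '(': depth becomes 6
  Position 6 ')': depth becomes 5
  Position 7 ')': depth becomes 4
  Position 8 ')': depth becomes 3
  Position 9 '(': depth becomes 4
  Position 10 '(': depth becomes 5
  Position 11 '(': depth becomes 6
  Position 12 ')': depth becomes 5
  Position 13 '(': depth becomes 6
  Position 14 ')': depth becomes 5
  Position 15 ')': depth becomes 4
  Position 16 ')': depth becomes 3
  Position 17 ')': depth becomes 2
  Position 18 ')': depth becomes 1
  Position 19 ')': depth becomes 0
Maximum depth reached: 6

6


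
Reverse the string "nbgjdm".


Input: nbgjdm
Reading characters right to left:
  Position 5: 'm'
  Position 4: 'd'
  Position 3: 'j'
  Position 2: 'g'
  Position 1: 'b'
  Position 0: 'n'
Reversed: mdjgbn

mdjgbn


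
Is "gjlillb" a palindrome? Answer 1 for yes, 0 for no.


Input: gjlillb
Reversed: blliljg
  Compare pos 0 ('g') with pos 6 ('b'): MISMATCH
  Compare pos 1 ('j') with pos 5 ('l'): MISMATCH
  Compare pos 2 ('l') with pos 4 ('l'): match
Result: not a palindrome

0


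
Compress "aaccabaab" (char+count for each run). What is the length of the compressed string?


Input: aaccabaab
Runs:
  'a' x 2 => "a2"
  'c' x 2 => "c2"
  'a' x 1 => "a1"
  'b' x 1 => "b1"
  'a' x 2 => "a2"
  'b' x 1 => "b1"
Compressed: "a2c2a1b1a2b1"
Compressed length: 12

12


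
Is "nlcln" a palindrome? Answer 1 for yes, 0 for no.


Input: nlcln
Reversed: nlcln
  Compare pos 0 ('n') with pos 4 ('n'): match
  Compare pos 1 ('l') with pos 3 ('l'): match
Result: palindrome

1


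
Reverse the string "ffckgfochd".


Input: ffckgfochd
Reading characters right to left:
  Position 9: 'd'
  Position 8: 'h'
  Position 7: 'c'
  Position 6: 'o'
  Position 5: 'f'
  Position 4: 'g'
  Position 3: 'k'
  Position 2: 'c'
  Position 1: 'f'
  Position 0: 'f'
Reversed: dhcofgkcff

dhcofgkcff


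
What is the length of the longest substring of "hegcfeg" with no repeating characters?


Input: "hegcfeg"
Sliding window (track last position of each char):
  Position 0 ('h'): window [0,0] length 1 -- new best
  Position 1 ('e'): window [0,1] length 2 -- new best
  Position 2 ('g'): window [0,2] length 3 -- new best
  Position 3 ('c'): window [0,3] length 4 -- new best
  Position 4 ('f'): window [0,4] length 5 -- new best
  Position 5 ('e'): repeat (last at 1), move window start to 2
  Position 5 ('e'): window [2,5] length 4
  Position 6 ('g'): repeat (last at 2), move window start to 3
  Position 6 ('g'): window [3,6] length 4
Longest substring with no repeats: "hegcf" with length 5

5


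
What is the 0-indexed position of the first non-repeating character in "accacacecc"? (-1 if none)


Input: accacacecc
Character frequencies:
  'a': 3
  'c': 6
  'e': 1
Scanning left to right for freq == 1:
  Position 0 ('a'): freq=3, skip
  Position 1 ('c'): freq=6, skip
  Position 2 ('c'): freq=6, skip
  Position 3 ('a'): freq=3, skip
  Position 4 ('c'): freq=6, skip
  Position 5 ('a'): freq=3, skip
  Position 6 ('c'): freq=6, skip
  Position 7 ('e'): unique! => answer = 7

7


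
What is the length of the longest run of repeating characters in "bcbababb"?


Input: "bcbababb"
Scanning for longest run:
  Position 1 ('c'): new char, reset run to 1
  Position 2 ('b'): new char, reset run to 1
  Position 3 ('a'): new char, reset run to 1
  Position 4 ('b'): new char, reset run to 1
  Position 5 ('a'): new char, reset run to 1
  Position 6 ('b'): new char, reset run to 1
  Position 7 ('b'): continues run of 'b', length=2
Longest run: 'b' with length 2

2


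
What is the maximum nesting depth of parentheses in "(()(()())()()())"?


Input: "(()(()())()()())"
Tracking depth:
  Position 0 '(': depth becomes 1
  Position 1 '(': depth becomes 2
  Position 2 ')': depth becomes 1
  Position 3 '(': depth becomes 2
  Position 4 '(': depth becomes 3
  Position 5 ')': depth becomes 2
  Position 6 '(': depth becomes 3
  Position 7 ')': depth becomes 2
  Position 8 ')': depth becomes 1
  Position 9 '(': depth becomes 2
  Position 10 ')': depth becomes 1
  Position 11 '(': depth becomes 2
  Position 12 ')': depth becomes 1
  Position 13 '(': depth becomes 2
  Position 14 ')': depth becomes 1
  Position 15 ')': depth becomes 0
Maximum depth reached: 3

3


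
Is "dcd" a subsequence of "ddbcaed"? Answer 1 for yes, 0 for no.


Check if "dcd" is a subsequence of "ddbcaed"
Greedy scan:
  Position 0 ('d'): matches sub[0] = 'd'
  Position 1 ('d'): no match needed
  Position 2 ('b'): no match needed
  Position 3 ('c'): matches sub[1] = 'c'
  Position 4 ('a'): no match needed
  Position 5 ('e'): no match needed
  Position 6 ('d'): matches sub[2] = 'd'
All 3 characters matched => is a subsequence

1


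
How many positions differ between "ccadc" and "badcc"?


Comparing "ccadc" and "badcc" position by position:
  Position 0: 'c' vs 'b' => DIFFER
  Position 1: 'c' vs 'a' => DIFFER
  Position 2: 'a' vs 'd' => DIFFER
  Position 3: 'd' vs 'c' => DIFFER
  Position 4: 'c' vs 'c' => same
Positions that differ: 4

4


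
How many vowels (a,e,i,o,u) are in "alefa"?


Input: alefa
Checking each character:
  'a' at position 0: vowel (running total: 1)
  'l' at position 1: consonant
  'e' at position 2: vowel (running total: 2)
  'f' at position 3: consonant
  'a' at position 4: vowel (running total: 3)
Total vowels: 3

3


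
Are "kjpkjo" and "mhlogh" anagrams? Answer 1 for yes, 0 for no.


Strings: "kjpkjo", "mhlogh"
Sorted first:  jjkkop
Sorted second: ghhlmo
Differ at position 0: 'j' vs 'g' => not anagrams

0


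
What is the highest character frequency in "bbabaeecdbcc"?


Input: bbabaeecdbcc
Character counts:
  'a': 2
  'b': 4
  'c': 3
  'd': 1
  'e': 2
Maximum frequency: 4

4


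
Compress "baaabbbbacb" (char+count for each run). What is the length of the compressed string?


Input: baaabbbbacb
Runs:
  'b' x 1 => "b1"
  'a' x 3 => "a3"
  'b' x 4 => "b4"
  'a' x 1 => "a1"
  'c' x 1 => "c1"
  'b' x 1 => "b1"
Compressed: "b1a3b4a1c1b1"
Compressed length: 12

12


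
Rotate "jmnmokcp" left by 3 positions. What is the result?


Input: "jmnmokcp", rotate left by 3
First 3 characters: "jmn"
Remaining characters: "mokcp"
Concatenate remaining + first: "mokcp" + "jmn" = "mokcpjmn"

mokcpjmn


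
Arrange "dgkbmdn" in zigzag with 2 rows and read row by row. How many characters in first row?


Zigzag "dgkbmdn" into 2 rows:
Placing characters:
  'd' => row 0
  'g' => row 1
  'k' => row 0
  'b' => row 1
  'm' => row 0
  'd' => row 1
  'n' => row 0
Rows:
  Row 0: "dkmn"
  Row 1: "gbd"
First row length: 4

4


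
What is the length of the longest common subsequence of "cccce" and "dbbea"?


LCS of "cccce" and "dbbea"
DP table:
           d    b    b    e    a
      0    0    0    0    0    0
  c   0    0    0    0    0    0
  c   0    0    0    0    0    0
  c   0    0    0    0    0    0
  c   0    0    0    0    0    0
  e   0    0    0    0    1    1
LCS length = dp[5][5] = 1

1


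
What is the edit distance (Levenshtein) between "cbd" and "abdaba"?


Computing edit distance: "cbd" -> "abdaba"
DP table:
           a    b    d    a    b    a
      0    1    2    3    4    5    6
  c   1    1    2    3    4    5    6
  b   2    2    1    2    3    4    5
  d   3    3    2    1    2    3    4
Edit distance = dp[3][6] = 4

4


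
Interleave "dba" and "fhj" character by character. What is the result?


Interleaving "dba" and "fhj":
  Position 0: 'd' from first, 'f' from second => "df"
  Position 1: 'b' from first, 'h' from second => "bh"
  Position 2: 'a' from first, 'j' from second => "aj"
Result: dfbhaj

dfbhaj


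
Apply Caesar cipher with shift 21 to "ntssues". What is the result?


Caesar cipher: shift "ntssues" by 21
  'n' (pos 13) + 21 = pos 8 = 'i'
  't' (pos 19) + 21 = pos 14 = 'o'
  's' (pos 18) + 21 = pos 13 = 'n'
  's' (pos 18) + 21 = pos 13 = 'n'
  'u' (pos 20) + 21 = pos 15 = 'p'
  'e' (pos 4) + 21 = pos 25 = 'z'
  's' (pos 18) + 21 = pos 13 = 'n'
Result: ionnpzn

ionnpzn


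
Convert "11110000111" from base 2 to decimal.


Input: "11110000111" in base 2
Positional expansion:
  Digit '1' (value 1) x 2^10 = 1024
  Digit '1' (value 1) x 2^9 = 512
  Digit '1' (value 1) x 2^8 = 256
  Digit '1' (value 1) x 2^7 = 128
  Digit '0' (value 0) x 2^6 = 0
  Digit '0' (value 0) x 2^5 = 0
  Digit '0' (value 0) x 2^4 = 0
  Digit '0' (value 0) x 2^3 = 0
  Digit '1' (value 1) x 2^2 = 4
  Digit '1' (value 1) x 2^1 = 2
  Digit '1' (value 1) x 2^0 = 1
Sum = 1927

1927


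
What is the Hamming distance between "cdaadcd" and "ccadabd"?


Comparing "cdaadcd" and "ccadabd" position by position:
  Position 0: 'c' vs 'c' => same
  Position 1: 'd' vs 'c' => differ
  Position 2: 'a' vs 'a' => same
  Position 3: 'a' vs 'd' => differ
  Position 4: 'd' vs 'a' => differ
  Position 5: 'c' vs 'b' => differ
  Position 6: 'd' vs 'd' => same
Total differences (Hamming distance): 4

4


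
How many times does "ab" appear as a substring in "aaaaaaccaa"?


Searching for "ab" in "aaaaaaccaa"
Scanning each position:
  Position 0: "aa" => no
  Position 1: "aa" => no
  Position 2: "aa" => no
  Position 3: "aa" => no
  Position 4: "aa" => no
  Position 5: "ac" => no
  Position 6: "cc" => no
  Position 7: "ca" => no
  Position 8: "aa" => no
Total occurrences: 0

0


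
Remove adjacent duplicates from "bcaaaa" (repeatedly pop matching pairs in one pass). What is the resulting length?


Input: bcaaaa
Stack-based adjacent duplicate removal:
  Read 'b': push. Stack: b
  Read 'c': push. Stack: bc
  Read 'a': push. Stack: bca
  Read 'a': matches stack top 'a' => pop. Stack: bc
  Read 'a': push. Stack: bca
  Read 'a': matches stack top 'a' => pop. Stack: bc
Final stack: "bc" (length 2)

2


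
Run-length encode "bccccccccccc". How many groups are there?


Input: bccccccccccc
Scanning for consecutive runs:
  Group 1: 'b' x 1 (positions 0-0)
  Group 2: 'c' x 11 (positions 1-11)
Total groups: 2

2


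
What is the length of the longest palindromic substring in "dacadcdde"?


Input: "dacadcdde"
Checking substrings for palindromes:
  [0:5] "dacad" (len 5) => palindrome
  [1:4] "aca" (len 3) => palindrome
  [4:7] "dcd" (len 3) => palindrome
  [6:8] "dd" (len 2) => palindrome
Longest palindromic substring: "dacad" with length 5

5


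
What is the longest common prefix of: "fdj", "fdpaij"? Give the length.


Words: fdj, fdpaij
  Position 0: all 'f' => match
  Position 1: all 'd' => match
  Position 2: ('j', 'p') => mismatch, stop
LCP = "fd" (length 2)

2


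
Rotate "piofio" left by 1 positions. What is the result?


Input: "piofio", rotate left by 1
First 1 characters: "p"
Remaining characters: "iofio"
Concatenate remaining + first: "iofio" + "p" = "iofiop"

iofiop


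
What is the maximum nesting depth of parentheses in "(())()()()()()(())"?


Input: "(())()()()()()(())"
Tracking depth:
  Position 0 '(': depth becomes 1
  Position 1 '(': depth becomes 2
  Position 2 ')': depth becomes 1
  Position 3 ')': depth becomes 0
  Position 4 '(': depth becomes 1
  Position 5 ')': depth becomes 0
  Position 6 '(': depth becomes 1
  Position 7 ')': depth becomes 0
  Position 8 '(': depth becomes 1
  Position 9 ')': depth becomes 0
  Position 10 '(': depth becomes 1
  Position 11 ')': depth becomes 0
  Position 12 '(': depth becomes 1
  Position 13 ')': depth becomes 0
  Position 14 '(': depth becomes 1
  Position 15 '(': depth becomes 2
  Position 16 ')': depth becomes 1
  Position 17 ')': depth becomes 0
Maximum depth reached: 2

2


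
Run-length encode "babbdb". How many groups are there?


Input: babbdb
Scanning for consecutive runs:
  Group 1: 'b' x 1 (positions 0-0)
  Group 2: 'a' x 1 (positions 1-1)
  Group 3: 'b' x 2 (positions 2-3)
  Group 4: 'd' x 1 (positions 4-4)
  Group 5: 'b' x 1 (positions 5-5)
Total groups: 5

5


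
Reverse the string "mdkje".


Input: mdkje
Reading characters right to left:
  Position 4: 'e'
  Position 3: 'j'
  Position 2: 'k'
  Position 1: 'd'
  Position 0: 'm'
Reversed: ejkdm

ejkdm


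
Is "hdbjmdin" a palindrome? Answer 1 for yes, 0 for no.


Input: hdbjmdin
Reversed: nidmjbdh
  Compare pos 0 ('h') with pos 7 ('n'): MISMATCH
  Compare pos 1 ('d') with pos 6 ('i'): MISMATCH
  Compare pos 2 ('b') with pos 5 ('d'): MISMATCH
  Compare pos 3 ('j') with pos 4 ('m'): MISMATCH
Result: not a palindrome

0


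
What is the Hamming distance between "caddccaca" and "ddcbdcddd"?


Comparing "caddccaca" and "ddcbdcddd" position by position:
  Position 0: 'c' vs 'd' => differ
  Position 1: 'a' vs 'd' => differ
  Position 2: 'd' vs 'c' => differ
  Position 3: 'd' vs 'b' => differ
  Position 4: 'c' vs 'd' => differ
  Position 5: 'c' vs 'c' => same
  Position 6: 'a' vs 'd' => differ
  Position 7: 'c' vs 'd' => differ
  Position 8: 'a' vs 'd' => differ
Total differences (Hamming distance): 8

8


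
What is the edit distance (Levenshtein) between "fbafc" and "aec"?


Computing edit distance: "fbafc" -> "aec"
DP table:
           a    e    c
      0    1    2    3
  f   1    1    2    3
  b   2    2    2    3
  a   3    2    3    3
  f   4    3    3    4
  c   5    4    4    3
Edit distance = dp[5][3] = 3

3


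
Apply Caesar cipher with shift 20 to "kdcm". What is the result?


Caesar cipher: shift "kdcm" by 20
  'k' (pos 10) + 20 = pos 4 = 'e'
  'd' (pos 3) + 20 = pos 23 = 'x'
  'c' (pos 2) + 20 = pos 22 = 'w'
  'm' (pos 12) + 20 = pos 6 = 'g'
Result: exwg

exwg


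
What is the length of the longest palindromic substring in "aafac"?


Input: "aafac"
Checking substrings for palindromes:
  [1:4] "afa" (len 3) => palindrome
  [0:2] "aa" (len 2) => palindrome
Longest palindromic substring: "afa" with length 3

3


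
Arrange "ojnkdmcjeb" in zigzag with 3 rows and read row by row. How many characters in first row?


Zigzag "ojnkdmcjeb" into 3 rows:
Placing characters:
  'o' => row 0
  'j' => row 1
  'n' => row 2
  'k' => row 1
  'd' => row 0
  'm' => row 1
  'c' => row 2
  'j' => row 1
  'e' => row 0
  'b' => row 1
Rows:
  Row 0: "ode"
  Row 1: "jkmjb"
  Row 2: "nc"
First row length: 3

3


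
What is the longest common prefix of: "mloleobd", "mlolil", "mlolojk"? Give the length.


Words: mloleobd, mlolil, mlolojk
  Position 0: all 'm' => match
  Position 1: all 'l' => match
  Position 2: all 'o' => match
  Position 3: all 'l' => match
  Position 4: ('e', 'i', 'o') => mismatch, stop
LCP = "mlol" (length 4)

4


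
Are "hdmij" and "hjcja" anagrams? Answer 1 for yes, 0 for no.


Strings: "hdmij", "hjcja"
Sorted first:  dhijm
Sorted second: achjj
Differ at position 0: 'd' vs 'a' => not anagrams

0


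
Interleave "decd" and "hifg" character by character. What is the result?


Interleaving "decd" and "hifg":
  Position 0: 'd' from first, 'h' from second => "dh"
  Position 1: 'e' from first, 'i' from second => "ei"
  Position 2: 'c' from first, 'f' from second => "cf"
  Position 3: 'd' from first, 'g' from second => "dg"
Result: dheicfdg

dheicfdg


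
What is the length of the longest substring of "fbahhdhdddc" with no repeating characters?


Input: "fbahhdhdddc"
Sliding window (track last position of each char):
  Position 0 ('f'): window [0,0] length 1 -- new best
  Position 1 ('b'): window [0,1] length 2 -- new best
  Position 2 ('a'): window [0,2] length 3 -- new best
  Position 3 ('h'): window [0,3] length 4 -- new best
  Position 4 ('h'): repeat (last at 3), move window start to 4
  Position 4 ('h'): window [4,4] length 1
  Position 5 ('d'): window [4,5] length 2
  Position 6 ('h'): repeat (last at 4), move window start to 5
  Position 6 ('h'): window [5,6] length 2
  Position 7 ('d'): repeat (last at 5), move window start to 6
  Position 7 ('d'): window [6,7] length 2
  Position 8 ('d'): repeat (last at 7), move window start to 8
  Position 8 ('d'): window [8,8] length 1
  Position 9 ('d'): repeat (last at 8), move window start to 9
  Position 9 ('d'): window [9,9] length 1
  Position 10 ('c'): window [9,10] length 2
Longest substring with no repeats: "fbah" with length 4

4


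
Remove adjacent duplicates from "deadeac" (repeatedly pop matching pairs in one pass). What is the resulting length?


Input: deadeac
Stack-based adjacent duplicate removal:
  Read 'd': push. Stack: d
  Read 'e': push. Stack: de
  Read 'a': push. Stack: dea
  Read 'd': push. Stack: dead
  Read 'e': push. Stack: deade
  Read 'a': push. Stack: deadea
  Read 'c': push. Stack: deadeac
Final stack: "deadeac" (length 7)

7


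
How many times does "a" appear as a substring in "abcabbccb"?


Searching for "a" in "abcabbccb"
Scanning each position:
  Position 0: "a" => MATCH
  Position 1: "b" => no
  Position 2: "c" => no
  Position 3: "a" => MATCH
  Position 4: "b" => no
  Position 5: "b" => no
  Position 6: "c" => no
  Position 7: "c" => no
  Position 8: "b" => no
Total occurrences: 2

2


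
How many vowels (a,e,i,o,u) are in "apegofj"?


Input: apegofj
Checking each character:
  'a' at position 0: vowel (running total: 1)
  'p' at position 1: consonant
  'e' at position 2: vowel (running total: 2)
  'g' at position 3: consonant
  'o' at position 4: vowel (running total: 3)
  'f' at position 5: consonant
  'j' at position 6: consonant
Total vowels: 3

3


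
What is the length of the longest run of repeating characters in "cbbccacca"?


Input: "cbbccacca"
Scanning for longest run:
  Position 1 ('b'): new char, reset run to 1
  Position 2 ('b'): continues run of 'b', length=2
  Position 3 ('c'): new char, reset run to 1
  Position 4 ('c'): continues run of 'c', length=2
  Position 5 ('a'): new char, reset run to 1
  Position 6 ('c'): new char, reset run to 1
  Position 7 ('c'): continues run of 'c', length=2
  Position 8 ('a'): new char, reset run to 1
Longest run: 'b' with length 2

2


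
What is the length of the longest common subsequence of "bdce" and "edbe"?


LCS of "bdce" and "edbe"
DP table:
           e    d    b    e
      0    0    0    0    0
  b   0    0    0    1    1
  d   0    0    1    1    1
  c   0    0    1    1    1
  e   0    1    1    1    2
LCS length = dp[4][4] = 2

2


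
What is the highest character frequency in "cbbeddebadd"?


Input: cbbeddebadd
Character counts:
  'a': 1
  'b': 3
  'c': 1
  'd': 4
  'e': 2
Maximum frequency: 4

4


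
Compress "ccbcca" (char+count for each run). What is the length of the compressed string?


Input: ccbcca
Runs:
  'c' x 2 => "c2"
  'b' x 1 => "b1"
  'c' x 2 => "c2"
  'a' x 1 => "a1"
Compressed: "c2b1c2a1"
Compressed length: 8

8


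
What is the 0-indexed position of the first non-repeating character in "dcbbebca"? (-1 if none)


Input: dcbbebca
Character frequencies:
  'a': 1
  'b': 3
  'c': 2
  'd': 1
  'e': 1
Scanning left to right for freq == 1:
  Position 0 ('d'): unique! => answer = 0

0


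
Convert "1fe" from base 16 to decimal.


Input: "1fe" in base 16
Positional expansion:
  Digit '1' (value 1) x 16^2 = 256
  Digit 'f' (value 15) x 16^1 = 240
  Digit 'e' (value 14) x 16^0 = 14
Sum = 510

510


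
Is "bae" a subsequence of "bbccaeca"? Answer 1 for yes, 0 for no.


Check if "bae" is a subsequence of "bbccaeca"
Greedy scan:
  Position 0 ('b'): matches sub[0] = 'b'
  Position 1 ('b'): no match needed
  Position 2 ('c'): no match needed
  Position 3 ('c'): no match needed
  Position 4 ('a'): matches sub[1] = 'a'
  Position 5 ('e'): matches sub[2] = 'e'
  Position 6 ('c'): no match needed
  Position 7 ('a'): no match needed
All 3 characters matched => is a subsequence

1


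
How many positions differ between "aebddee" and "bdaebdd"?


Comparing "aebddee" and "bdaebdd" position by position:
  Position 0: 'a' vs 'b' => DIFFER
  Position 1: 'e' vs 'd' => DIFFER
  Position 2: 'b' vs 'a' => DIFFER
  Position 3: 'd' vs 'e' => DIFFER
  Position 4: 'd' vs 'b' => DIFFER
  Position 5: 'e' vs 'd' => DIFFER
  Position 6: 'e' vs 'd' => DIFFER
Positions that differ: 7

7
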